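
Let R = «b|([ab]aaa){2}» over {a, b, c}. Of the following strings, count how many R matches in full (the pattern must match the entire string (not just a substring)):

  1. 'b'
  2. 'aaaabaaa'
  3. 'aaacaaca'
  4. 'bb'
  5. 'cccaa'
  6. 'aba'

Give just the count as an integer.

1. 'b' → match
2. 'aaaabaaa' → match
3. 'aaacaaca' → no match
4. 'bb' → no match
5. 'cccaa' → no match
6. 'aba' → no match
Total matched: 2

2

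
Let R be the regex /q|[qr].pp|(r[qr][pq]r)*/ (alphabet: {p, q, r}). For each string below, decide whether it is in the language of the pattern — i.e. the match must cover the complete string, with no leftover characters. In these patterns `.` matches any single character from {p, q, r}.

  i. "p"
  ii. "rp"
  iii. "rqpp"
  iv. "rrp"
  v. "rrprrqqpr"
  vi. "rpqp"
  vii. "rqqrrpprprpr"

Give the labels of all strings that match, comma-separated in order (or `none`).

iii

i → no match
ii → no match
iii → match
iv → no match
v → no match
vi → no match
vii → no match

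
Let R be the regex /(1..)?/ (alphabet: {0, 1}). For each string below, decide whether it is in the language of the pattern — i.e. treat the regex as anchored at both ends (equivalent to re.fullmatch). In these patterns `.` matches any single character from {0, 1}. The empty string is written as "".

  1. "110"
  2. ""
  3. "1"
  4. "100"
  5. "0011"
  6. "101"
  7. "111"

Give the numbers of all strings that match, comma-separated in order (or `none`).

1 → match
2 → match
3 → no match
4 → match
5 → no match
6 → match
7 → match

1, 2, 4, 6, 7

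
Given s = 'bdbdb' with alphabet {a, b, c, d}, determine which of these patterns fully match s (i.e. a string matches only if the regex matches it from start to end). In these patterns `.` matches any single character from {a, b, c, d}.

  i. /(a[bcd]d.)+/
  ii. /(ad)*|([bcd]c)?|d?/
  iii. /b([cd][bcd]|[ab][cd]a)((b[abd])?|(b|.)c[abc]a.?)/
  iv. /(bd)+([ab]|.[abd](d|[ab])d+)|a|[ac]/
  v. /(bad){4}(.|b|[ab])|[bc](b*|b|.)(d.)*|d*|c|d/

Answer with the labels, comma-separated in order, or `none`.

iv, v

i → no match — must start with 'a'
ii → no match
iii → no match
iv → match
v → match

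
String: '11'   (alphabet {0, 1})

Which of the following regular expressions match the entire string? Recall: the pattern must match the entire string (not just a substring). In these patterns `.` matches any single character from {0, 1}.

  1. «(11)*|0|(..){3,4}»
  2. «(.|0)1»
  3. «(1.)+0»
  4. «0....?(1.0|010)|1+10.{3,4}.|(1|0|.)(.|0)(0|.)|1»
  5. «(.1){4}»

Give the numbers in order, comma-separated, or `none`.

1 → match
2 → match
3 → no match — must end with '0'
4 → no match
5 → no match

1, 2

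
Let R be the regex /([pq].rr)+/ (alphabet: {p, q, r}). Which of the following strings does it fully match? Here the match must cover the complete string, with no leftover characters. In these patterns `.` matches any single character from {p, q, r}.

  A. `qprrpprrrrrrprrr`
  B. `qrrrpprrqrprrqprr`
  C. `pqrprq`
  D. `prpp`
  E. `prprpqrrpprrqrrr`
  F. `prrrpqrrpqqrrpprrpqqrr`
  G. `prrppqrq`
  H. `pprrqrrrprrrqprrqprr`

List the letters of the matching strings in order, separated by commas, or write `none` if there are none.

A → no match
B → no match
C → no match — must end with `rr`
D → no match — must end with `rr`
E → no match
F → no match
G → no match — must end with `rr`
H → match

H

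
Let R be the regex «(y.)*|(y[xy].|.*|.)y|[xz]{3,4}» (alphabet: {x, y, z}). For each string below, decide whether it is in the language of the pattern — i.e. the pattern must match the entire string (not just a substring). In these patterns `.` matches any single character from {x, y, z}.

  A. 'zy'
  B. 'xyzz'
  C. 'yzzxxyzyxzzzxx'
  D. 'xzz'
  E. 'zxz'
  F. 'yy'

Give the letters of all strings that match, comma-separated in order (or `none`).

A, D, E, F

A → match
B → no match
C → no match
D → match
E → match
F → match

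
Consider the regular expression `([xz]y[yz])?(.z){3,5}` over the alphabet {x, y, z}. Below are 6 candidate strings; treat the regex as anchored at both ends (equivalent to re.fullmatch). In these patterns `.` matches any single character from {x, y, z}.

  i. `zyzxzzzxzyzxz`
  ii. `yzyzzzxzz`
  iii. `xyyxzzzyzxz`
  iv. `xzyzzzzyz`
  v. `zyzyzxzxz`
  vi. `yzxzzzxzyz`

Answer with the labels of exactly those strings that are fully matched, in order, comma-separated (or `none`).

i → match
ii → no match
iii → match
iv → no match
v → match
vi → match

i, iii, v, vi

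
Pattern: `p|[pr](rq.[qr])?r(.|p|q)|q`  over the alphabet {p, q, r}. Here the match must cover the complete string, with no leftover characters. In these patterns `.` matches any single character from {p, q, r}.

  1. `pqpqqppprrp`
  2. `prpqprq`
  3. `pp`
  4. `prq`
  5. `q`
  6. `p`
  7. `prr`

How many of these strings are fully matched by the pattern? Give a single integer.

1 → no match
2 → no match
3 → no match
4 → match
5 → match
6 → match
7 → match
Total matched: 4

4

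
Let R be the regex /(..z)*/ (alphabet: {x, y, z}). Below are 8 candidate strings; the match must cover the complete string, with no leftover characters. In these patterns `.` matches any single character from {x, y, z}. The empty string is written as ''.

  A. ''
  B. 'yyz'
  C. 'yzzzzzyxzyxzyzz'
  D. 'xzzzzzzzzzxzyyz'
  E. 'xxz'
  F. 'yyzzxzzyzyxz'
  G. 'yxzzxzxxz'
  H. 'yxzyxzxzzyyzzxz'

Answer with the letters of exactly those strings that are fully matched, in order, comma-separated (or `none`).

A. '' → match
B. 'yyz' → match
C → match
D → match
E. 'xxz' → match
F. 'yyzzxzzyzyxz' → match
G. 'yxzzxzxxz' → match
H → match

A, B, C, D, E, F, G, H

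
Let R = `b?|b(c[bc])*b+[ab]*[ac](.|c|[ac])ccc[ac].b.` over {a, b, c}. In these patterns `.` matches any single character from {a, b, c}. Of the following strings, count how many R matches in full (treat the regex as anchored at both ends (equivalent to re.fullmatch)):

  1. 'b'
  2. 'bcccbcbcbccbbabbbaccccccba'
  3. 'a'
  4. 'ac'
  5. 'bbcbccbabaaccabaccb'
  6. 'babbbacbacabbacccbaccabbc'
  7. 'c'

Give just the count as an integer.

2

1 → match
2 → match
3 → no match
4 → no match
5 → no match
6 → no match
7 → no match
Total matched: 2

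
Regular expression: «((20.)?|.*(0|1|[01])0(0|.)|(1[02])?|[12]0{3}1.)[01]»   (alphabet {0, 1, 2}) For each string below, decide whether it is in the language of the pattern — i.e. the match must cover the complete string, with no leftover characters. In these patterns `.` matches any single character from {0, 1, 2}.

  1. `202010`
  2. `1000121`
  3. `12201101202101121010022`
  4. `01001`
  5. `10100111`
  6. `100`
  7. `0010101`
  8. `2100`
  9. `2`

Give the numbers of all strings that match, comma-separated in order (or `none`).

1. `202010` → no match
2. `1000121` → match
3 → no match
4. `01001` → match
5. `10100111` → no match
6. `100` → match
7. `0010101` → no match
8. `2100` → no match
9. `2` → no match

2, 4, 6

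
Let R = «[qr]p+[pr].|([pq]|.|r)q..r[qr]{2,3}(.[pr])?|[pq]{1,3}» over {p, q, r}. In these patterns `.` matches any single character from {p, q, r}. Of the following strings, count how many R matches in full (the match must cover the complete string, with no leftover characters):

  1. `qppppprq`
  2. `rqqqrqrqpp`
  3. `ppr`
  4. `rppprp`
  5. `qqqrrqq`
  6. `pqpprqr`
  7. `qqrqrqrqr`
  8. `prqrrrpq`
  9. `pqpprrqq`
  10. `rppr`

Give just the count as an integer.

1. `qppppprq` → match
2. `rqqqrqrqpp` → match
3. `ppr` → no match
4. `rppprp` → match
5. `qqqrrqq` → match
6. `pqpprqr` → match
7. `qqrqrqrqr` → match
8. `prqrrrpq` → no match
9. `pqpprrqq` → match
10. `rppr` → match
Total matched: 8

8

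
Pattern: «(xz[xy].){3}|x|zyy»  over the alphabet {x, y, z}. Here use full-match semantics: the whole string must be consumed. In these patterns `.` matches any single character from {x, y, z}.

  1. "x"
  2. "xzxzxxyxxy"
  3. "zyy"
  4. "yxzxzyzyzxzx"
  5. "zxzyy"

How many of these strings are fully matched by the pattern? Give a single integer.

2

1 → match
2 → no match
3 → match
4 → no match
5 → no match
Total matched: 2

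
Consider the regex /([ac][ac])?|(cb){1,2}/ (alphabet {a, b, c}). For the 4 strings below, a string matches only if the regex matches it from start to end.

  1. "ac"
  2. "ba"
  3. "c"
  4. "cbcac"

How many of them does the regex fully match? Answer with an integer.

1. "ac" → match
2. "ba" → no match
3. "c" → no match
4. "cbcac" → no match
Total matched: 1

1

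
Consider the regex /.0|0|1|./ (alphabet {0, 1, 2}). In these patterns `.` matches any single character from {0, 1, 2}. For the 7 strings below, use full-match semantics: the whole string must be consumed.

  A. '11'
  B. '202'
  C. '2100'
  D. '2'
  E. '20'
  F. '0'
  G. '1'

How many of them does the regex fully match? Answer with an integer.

A → no match
B → no match
C → no match
D → match
E → match
F → match
G → match
Total matched: 4

4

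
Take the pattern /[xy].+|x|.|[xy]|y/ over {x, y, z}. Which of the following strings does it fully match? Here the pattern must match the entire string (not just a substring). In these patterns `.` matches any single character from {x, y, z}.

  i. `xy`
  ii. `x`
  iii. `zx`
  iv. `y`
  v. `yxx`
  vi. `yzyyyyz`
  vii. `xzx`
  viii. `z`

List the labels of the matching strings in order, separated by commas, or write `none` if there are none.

i, ii, iv, v, vi, vii, viii

i. `xy` → match
ii. `x` → match
iii. `zx` → no match
iv. `y` → match
v. `yxx` → match
vi. `yzyyyyz` → match
vii. `xzx` → match
viii. `z` → match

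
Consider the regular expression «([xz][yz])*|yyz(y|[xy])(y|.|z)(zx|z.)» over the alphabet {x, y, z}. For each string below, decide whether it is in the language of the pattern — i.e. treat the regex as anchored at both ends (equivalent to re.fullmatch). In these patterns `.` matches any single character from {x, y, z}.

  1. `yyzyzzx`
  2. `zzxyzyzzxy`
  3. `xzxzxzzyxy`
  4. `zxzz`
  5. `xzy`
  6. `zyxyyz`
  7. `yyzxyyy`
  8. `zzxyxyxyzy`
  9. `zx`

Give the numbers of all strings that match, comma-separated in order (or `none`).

1 → match
2 → match
3 → match
4 → no match
5 → no match
6 → no match
7 → no match
8 → match
9 → no match

1, 2, 3, 8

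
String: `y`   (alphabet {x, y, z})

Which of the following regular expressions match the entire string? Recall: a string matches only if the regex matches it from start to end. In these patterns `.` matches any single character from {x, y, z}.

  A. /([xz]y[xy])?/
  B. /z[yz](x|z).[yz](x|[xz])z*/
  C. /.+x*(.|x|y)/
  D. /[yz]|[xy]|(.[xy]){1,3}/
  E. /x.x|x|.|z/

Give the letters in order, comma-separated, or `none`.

D, E

A → no match
B → no match — must start with `z`
C → no match
D → match
E → match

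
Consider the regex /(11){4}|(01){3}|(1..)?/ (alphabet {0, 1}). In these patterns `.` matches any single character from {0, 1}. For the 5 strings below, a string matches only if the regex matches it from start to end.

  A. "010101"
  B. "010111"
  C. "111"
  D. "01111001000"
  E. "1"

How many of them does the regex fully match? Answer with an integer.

A → match
B → no match
C → match
D → no match
E → no match
Total matched: 2

2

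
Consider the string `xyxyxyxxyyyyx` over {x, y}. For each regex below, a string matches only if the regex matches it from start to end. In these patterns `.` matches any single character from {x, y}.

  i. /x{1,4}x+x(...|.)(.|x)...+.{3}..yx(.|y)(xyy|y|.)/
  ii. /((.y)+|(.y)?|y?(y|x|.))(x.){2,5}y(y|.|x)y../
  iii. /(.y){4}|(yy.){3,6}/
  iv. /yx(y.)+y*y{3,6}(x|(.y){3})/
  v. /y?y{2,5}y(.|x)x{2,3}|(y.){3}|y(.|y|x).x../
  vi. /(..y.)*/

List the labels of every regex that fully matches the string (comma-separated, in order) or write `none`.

ii

i → no match
ii → match
iii → no match
iv → no match — must start with `yxy`
v → no match
vi → no match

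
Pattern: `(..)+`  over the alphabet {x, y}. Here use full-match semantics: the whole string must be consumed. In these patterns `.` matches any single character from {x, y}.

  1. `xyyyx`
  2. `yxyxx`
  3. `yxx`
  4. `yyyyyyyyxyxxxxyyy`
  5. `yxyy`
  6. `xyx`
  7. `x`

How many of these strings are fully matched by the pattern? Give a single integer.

1. `xyyyx` → no match
2. `yxyxx` → no match
3. `yxx` → no match
4 → no match
5. `yxyy` → match
6. `xyx` → no match
7. `x` → no match
Total matched: 1

1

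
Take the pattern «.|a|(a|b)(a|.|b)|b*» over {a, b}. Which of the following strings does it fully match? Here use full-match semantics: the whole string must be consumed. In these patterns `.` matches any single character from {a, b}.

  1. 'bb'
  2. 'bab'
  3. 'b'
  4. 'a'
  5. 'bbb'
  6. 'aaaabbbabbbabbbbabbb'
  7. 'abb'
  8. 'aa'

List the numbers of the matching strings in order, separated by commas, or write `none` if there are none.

1, 3, 4, 5, 8

1 → match
2 → no match
3 → match
4 → match
5 → match
6 → no match
7 → no match
8 → match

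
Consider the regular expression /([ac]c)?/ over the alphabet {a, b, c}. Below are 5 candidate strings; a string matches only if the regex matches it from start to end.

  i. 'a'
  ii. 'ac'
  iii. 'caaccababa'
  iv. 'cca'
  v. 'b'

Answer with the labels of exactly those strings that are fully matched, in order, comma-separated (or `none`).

ii

i → no match
ii → match
iii → no match
iv → no match
v → no match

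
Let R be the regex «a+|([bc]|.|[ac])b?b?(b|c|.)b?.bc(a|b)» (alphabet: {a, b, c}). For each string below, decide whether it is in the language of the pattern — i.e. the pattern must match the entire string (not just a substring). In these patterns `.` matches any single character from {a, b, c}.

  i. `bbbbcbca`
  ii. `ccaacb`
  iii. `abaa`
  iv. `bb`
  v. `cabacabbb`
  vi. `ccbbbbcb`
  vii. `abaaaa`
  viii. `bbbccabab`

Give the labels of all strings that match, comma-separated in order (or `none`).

i → match
ii → no match
iii → no match
iv → no match
v → no match
vi → no match
vii → no match
viii → no match

i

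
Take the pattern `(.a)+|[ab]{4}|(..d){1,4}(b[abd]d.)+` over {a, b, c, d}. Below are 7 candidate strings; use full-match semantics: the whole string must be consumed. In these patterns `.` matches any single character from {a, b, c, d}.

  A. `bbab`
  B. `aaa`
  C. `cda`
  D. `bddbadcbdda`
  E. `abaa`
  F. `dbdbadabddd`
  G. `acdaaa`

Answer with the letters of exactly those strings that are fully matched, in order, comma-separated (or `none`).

A → match
B → no match
C → no match
D → match
E → match
F → match
G → no match

A, D, E, F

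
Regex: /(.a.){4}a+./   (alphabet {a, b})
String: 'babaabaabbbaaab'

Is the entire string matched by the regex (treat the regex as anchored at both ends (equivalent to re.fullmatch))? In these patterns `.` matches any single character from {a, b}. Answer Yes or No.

No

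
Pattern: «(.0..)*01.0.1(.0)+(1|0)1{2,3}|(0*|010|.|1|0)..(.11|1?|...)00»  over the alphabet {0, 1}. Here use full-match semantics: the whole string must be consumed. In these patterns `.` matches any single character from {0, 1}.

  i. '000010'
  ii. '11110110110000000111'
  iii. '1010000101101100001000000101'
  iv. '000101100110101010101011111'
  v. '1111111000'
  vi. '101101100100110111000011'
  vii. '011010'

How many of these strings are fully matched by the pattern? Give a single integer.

0

i → no match
ii → no match
iii → no match
iv → no match
v → no match
vi → no match
vii → no match
Total matched: 0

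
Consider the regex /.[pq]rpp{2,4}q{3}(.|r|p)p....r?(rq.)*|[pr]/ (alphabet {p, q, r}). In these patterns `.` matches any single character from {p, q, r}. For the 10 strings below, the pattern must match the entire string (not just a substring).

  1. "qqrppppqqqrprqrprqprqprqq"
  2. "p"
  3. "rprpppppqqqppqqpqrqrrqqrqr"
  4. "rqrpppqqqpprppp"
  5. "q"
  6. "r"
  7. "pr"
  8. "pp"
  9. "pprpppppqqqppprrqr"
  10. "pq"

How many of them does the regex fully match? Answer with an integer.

1 → match
2 → match
3 → match
4 → match
5 → no match
6 → match
7 → no match
8 → no match
9 → match
10 → no match
Total matched: 6

6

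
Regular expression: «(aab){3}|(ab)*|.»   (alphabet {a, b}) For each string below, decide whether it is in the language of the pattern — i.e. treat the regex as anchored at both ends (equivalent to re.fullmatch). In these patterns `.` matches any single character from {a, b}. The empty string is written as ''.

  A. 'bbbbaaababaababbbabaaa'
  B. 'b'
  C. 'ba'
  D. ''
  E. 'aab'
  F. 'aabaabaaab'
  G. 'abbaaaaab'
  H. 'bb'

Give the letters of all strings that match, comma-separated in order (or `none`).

B, D

A → no match
B. 'b' → match
C. 'ba' → no match
D. '' → match
E. 'aab' → no match
F. 'aabaabaaab' → no match
G. 'abbaaaaab' → no match
H. 'bb' → no match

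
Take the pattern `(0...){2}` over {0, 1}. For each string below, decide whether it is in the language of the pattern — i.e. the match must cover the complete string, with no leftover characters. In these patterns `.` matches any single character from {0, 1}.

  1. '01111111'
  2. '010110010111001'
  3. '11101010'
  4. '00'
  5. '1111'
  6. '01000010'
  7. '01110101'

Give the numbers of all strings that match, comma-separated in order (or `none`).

6, 7

1 → no match
2 → no match
3 → no match — must start with '0'
4 → no match
5 → no match — must start with '0'
6 → match
7 → match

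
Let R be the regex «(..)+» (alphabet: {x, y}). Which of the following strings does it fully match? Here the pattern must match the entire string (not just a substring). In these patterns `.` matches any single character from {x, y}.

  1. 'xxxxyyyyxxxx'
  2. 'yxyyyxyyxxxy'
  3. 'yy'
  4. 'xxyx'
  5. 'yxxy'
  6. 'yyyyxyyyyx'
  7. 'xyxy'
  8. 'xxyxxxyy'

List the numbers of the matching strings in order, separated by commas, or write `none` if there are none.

1 → match
2 → match
3 → match
4 → match
5 → match
6 → match
7 → match
8 → match

1, 2, 3, 4, 5, 6, 7, 8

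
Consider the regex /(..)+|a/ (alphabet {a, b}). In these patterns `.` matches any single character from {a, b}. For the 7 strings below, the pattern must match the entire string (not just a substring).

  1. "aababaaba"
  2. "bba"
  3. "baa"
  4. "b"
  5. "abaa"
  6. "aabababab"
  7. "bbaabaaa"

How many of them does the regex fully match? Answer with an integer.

1. "aababaaba" → no match
2. "bba" → no match
3. "baa" → no match
4. "b" → no match
5. "abaa" → match
6. "aabababab" → no match
7. "bbaabaaa" → match
Total matched: 2

2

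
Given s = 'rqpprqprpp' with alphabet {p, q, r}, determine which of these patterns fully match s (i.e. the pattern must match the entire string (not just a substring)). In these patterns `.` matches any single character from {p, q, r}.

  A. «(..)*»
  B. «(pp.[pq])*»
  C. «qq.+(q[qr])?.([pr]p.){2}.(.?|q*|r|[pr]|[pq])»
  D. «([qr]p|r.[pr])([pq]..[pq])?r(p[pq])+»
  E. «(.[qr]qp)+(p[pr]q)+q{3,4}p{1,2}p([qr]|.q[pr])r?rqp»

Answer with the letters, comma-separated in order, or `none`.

A → match
B → no match
C → no match — must start with 'qq'
D → match
E → no match — must end with 'rqp'

A, D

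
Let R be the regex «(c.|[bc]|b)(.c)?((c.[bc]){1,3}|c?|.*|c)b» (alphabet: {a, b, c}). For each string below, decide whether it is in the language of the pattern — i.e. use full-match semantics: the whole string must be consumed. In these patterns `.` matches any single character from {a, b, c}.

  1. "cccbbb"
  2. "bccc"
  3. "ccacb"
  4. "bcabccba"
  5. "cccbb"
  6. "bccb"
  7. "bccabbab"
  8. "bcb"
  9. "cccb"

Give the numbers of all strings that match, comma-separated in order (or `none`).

1. "cccbbb" → match
2. "bccc" → no match — must end with "b"
3. "ccacb" → match
4. "bcabccba" → no match — must end with "b"
5. "cccbb" → match
6. "bccb" → match
7. "bccabbab" → match
8. "bcb" → match
9. "cccb" → match

1, 3, 5, 6, 7, 8, 9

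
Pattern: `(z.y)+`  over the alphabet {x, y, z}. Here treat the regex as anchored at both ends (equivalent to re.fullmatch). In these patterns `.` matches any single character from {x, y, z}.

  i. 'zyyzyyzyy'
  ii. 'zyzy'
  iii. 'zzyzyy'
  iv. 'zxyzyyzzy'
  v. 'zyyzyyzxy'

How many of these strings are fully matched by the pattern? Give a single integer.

4

i. 'zyyzyyzyy' → match
ii. 'zyzy' → no match
iii. 'zzyzyy' → match
iv. 'zxyzyyzzy' → match
v. 'zyyzyyzxy' → match
Total matched: 4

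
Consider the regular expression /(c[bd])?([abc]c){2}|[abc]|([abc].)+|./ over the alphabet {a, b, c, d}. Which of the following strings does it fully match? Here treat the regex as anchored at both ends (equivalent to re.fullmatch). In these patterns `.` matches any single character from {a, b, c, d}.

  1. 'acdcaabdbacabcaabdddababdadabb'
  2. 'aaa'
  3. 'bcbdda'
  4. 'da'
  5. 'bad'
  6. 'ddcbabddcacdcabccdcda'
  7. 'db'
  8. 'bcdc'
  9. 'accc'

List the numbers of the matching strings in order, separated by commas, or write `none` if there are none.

1 → no match
2 → no match
3 → no match
4 → no match
5 → no match
6 → no match
7 → no match
8 → no match
9 → match

9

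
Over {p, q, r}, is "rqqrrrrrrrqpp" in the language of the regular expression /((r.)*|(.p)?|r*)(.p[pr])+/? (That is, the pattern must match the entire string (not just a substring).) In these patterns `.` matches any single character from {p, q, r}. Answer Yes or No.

No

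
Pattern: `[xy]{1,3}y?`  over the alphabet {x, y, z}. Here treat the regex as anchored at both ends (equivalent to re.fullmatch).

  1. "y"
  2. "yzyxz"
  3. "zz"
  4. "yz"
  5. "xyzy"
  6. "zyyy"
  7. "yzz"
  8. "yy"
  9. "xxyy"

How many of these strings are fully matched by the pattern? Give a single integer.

3

1. "y" → match
2. "yzyxz" → no match
3. "zz" → no match
4. "yz" → no match
5. "xyzy" → no match
6. "zyyy" → no match
7. "yzz" → no match
8. "yy" → match
9. "xxyy" → match
Total matched: 3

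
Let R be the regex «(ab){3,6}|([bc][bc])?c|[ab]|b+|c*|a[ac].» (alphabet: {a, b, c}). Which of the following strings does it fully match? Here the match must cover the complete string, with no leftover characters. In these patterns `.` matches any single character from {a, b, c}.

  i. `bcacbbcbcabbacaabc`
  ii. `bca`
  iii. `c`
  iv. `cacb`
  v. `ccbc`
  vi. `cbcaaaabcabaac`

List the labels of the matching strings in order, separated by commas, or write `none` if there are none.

i → no match
ii → no match
iii → match
iv → no match
v → no match
vi → no match

iii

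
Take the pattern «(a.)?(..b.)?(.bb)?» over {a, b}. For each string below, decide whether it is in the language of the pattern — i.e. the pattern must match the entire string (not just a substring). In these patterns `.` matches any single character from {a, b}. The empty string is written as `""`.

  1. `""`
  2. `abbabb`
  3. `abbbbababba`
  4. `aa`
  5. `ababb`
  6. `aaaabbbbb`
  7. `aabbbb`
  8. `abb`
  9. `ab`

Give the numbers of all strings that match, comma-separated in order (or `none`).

1, 2, 4, 5, 6, 7, 8, 9

1 → match
2 → match
3 → no match
4 → match
5 → match
6 → match
7 → match
8 → match
9 → match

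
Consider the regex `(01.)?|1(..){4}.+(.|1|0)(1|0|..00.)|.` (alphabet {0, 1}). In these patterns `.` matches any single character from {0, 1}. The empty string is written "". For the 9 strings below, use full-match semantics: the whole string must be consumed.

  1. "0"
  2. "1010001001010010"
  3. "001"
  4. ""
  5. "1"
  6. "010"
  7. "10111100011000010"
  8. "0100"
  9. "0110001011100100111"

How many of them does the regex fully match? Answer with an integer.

6

1. "0" → match
2 → match
3. "001" → no match
4. "" → match
5. "1" → match
6. "010" → match
7 → match
8. "0100" → no match
9 → no match
Total matched: 6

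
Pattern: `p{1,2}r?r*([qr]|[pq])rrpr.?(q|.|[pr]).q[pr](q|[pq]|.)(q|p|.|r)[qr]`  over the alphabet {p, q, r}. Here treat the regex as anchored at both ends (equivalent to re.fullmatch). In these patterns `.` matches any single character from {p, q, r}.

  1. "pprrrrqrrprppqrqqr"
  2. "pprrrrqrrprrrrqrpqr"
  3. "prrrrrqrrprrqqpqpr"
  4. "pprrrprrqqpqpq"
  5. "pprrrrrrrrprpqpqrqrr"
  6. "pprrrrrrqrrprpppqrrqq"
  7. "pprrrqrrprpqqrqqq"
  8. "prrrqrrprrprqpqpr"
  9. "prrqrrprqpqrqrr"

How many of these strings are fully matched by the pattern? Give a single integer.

1 → match
2 → match
3 → match
4 → match
5 → match
6 → match
7 → match
8 → match
9 → match
Total matched: 9

9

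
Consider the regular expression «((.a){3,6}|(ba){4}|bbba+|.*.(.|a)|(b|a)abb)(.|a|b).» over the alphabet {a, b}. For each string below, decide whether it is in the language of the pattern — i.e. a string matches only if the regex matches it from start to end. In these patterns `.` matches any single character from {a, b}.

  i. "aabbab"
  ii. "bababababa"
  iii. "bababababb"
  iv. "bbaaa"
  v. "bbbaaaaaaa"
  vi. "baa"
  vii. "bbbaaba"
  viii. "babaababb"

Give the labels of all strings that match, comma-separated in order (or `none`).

i → match
ii → match
iii → match
iv → match
v → match
vi → no match
vii → match
viii → match

i, ii, iii, iv, v, vii, viii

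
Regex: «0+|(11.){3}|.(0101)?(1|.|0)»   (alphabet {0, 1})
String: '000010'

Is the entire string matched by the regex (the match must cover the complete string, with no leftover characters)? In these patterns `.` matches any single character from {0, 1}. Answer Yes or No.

No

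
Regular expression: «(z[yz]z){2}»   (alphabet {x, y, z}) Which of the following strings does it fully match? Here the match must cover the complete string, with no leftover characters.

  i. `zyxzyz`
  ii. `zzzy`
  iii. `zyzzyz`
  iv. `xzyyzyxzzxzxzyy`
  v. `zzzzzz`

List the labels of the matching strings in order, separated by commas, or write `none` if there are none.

i → no match
ii → no match — must end with `z`
iii → match
iv → no match — must start with `z`
v → match

iii, v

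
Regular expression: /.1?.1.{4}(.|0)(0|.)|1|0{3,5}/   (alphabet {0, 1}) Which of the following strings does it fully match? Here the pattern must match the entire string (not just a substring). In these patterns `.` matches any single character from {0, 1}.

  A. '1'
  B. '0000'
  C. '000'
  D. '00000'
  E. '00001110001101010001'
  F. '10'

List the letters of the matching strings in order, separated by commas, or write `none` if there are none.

A, B, C, D

A. '1' → match
B. '0000' → match
C. '000' → match
D. '00000' → match
E → no match
F. '10' → no match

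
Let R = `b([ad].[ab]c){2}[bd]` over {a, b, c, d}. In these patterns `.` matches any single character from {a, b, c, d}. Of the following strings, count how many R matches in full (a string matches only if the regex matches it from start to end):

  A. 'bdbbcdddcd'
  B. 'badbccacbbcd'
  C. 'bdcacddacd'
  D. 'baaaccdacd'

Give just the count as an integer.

1

A → no match
B → no match
C → match
D → no match
Total matched: 1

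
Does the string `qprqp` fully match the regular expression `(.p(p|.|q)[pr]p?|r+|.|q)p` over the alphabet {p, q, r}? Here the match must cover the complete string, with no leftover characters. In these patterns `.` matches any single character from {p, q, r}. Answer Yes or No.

No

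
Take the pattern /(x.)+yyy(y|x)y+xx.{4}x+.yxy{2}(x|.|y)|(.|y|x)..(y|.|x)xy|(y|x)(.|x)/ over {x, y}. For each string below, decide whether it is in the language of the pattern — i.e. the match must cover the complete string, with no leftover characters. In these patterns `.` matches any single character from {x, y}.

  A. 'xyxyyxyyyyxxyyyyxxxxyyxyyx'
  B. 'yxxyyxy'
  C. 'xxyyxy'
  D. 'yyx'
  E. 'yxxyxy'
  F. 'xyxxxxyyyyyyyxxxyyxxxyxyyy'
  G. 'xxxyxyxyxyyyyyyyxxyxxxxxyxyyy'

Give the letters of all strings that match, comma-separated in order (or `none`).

C, E, F, G

A → no match
B → no match
C → match
D → no match
E → match
F → match
G → match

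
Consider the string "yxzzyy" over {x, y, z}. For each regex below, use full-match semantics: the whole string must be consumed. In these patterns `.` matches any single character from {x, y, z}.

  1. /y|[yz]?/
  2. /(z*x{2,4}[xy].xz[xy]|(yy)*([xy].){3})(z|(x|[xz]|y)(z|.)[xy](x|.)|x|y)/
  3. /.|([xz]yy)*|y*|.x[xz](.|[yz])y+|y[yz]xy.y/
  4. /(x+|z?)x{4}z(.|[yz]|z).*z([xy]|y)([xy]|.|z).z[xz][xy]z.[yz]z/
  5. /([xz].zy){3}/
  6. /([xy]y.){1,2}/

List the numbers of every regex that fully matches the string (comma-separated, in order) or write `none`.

1 → no match
2 → no match
3 → match
4 → no match — must end with "z"
5 → no match — must end with "zy"
6 → no match

3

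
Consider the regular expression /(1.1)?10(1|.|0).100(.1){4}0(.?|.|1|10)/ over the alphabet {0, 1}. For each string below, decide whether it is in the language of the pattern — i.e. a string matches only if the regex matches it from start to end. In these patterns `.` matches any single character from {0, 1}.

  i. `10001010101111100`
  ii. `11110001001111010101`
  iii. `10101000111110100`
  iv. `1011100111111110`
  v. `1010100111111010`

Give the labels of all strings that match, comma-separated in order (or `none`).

i → no match
ii → match
iii → match
iv → match
v → match

ii, iii, iv, v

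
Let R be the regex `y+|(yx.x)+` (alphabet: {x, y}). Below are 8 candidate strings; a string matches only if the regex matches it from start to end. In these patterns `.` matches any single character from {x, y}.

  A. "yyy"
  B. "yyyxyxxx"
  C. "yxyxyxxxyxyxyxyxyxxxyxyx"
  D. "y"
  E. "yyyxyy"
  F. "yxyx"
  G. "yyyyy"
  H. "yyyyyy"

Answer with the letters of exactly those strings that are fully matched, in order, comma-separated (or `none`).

A. "yyy" → match
B. "yyyxyxxx" → no match
C → match
D. "y" → match
E. "yyyxyy" → no match
F. "yxyx" → match
G. "yyyyy" → match
H. "yyyyyy" → match

A, C, D, F, G, H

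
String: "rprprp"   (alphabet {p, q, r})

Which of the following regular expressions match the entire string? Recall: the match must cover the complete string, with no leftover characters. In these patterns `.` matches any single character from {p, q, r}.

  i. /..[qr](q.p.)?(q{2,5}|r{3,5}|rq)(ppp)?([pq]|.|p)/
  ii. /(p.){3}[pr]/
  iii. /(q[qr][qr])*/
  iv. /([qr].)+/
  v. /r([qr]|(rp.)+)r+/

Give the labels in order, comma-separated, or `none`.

iv

i → no match
ii → no match — must start with "p"
iii → no match
iv → match
v → no match — must end with "r"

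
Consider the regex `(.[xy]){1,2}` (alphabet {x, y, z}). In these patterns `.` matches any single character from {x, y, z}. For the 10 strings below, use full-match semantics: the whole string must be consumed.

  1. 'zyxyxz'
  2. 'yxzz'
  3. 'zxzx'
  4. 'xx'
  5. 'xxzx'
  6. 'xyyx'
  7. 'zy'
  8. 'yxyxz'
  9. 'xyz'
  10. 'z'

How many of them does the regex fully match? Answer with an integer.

5

1 → no match
2 → no match
3 → match
4 → match
5 → match
6 → match
7 → match
8 → no match
9 → no match
10 → no match
Total matched: 5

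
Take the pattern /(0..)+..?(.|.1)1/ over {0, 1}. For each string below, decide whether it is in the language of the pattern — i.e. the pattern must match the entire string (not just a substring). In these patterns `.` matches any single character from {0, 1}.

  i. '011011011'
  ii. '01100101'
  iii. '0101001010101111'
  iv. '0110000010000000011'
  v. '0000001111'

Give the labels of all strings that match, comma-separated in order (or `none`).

i → match
ii → no match
iii → no match
iv → match
v → match

i, iv, v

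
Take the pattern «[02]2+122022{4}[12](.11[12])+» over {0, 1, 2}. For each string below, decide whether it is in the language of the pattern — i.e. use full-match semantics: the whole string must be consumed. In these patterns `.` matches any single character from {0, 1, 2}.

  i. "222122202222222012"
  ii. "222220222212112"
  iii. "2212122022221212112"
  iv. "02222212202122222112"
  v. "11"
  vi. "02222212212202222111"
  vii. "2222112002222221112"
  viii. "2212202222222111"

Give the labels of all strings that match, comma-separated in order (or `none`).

i → no match
ii → no match
iii → no match
iv → no match
v → no match
vi → no match
vii → no match
viii → match

viii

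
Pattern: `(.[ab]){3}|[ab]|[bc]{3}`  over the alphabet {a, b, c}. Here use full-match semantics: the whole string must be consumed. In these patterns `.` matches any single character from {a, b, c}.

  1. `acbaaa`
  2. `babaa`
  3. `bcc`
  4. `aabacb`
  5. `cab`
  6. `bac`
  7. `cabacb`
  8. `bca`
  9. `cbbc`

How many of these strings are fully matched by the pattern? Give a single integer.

3

1 → no match
2 → no match
3 → match
4 → match
5 → no match
6 → no match
7 → match
8 → no match
9 → no match
Total matched: 3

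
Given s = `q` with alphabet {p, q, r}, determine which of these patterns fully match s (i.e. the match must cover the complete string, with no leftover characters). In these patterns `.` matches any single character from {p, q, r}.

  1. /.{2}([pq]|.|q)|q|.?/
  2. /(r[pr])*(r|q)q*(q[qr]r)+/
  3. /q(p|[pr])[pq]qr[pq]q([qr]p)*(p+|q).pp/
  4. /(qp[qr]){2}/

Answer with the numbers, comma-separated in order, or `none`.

1

1 → match
2 → no match — must end with `r`
3 → no match — must end with `pp`
4 → no match — must start with `qp`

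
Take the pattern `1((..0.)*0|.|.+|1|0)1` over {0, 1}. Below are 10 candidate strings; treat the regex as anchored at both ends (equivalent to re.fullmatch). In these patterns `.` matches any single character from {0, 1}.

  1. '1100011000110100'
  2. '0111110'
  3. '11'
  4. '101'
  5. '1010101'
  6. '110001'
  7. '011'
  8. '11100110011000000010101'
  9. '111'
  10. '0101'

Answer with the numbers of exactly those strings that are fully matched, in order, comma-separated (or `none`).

4, 5, 6, 8, 9

1 → no match — must end with '1'
2. '0111110' → no match — must start with '1'
3. '11' → no match
4. '101' → match
5. '1010101' → match
6. '110001' → match
7. '011' → no match — must start with '1'
8 → match
9. '111' → match
10. '0101' → no match — must start with '1'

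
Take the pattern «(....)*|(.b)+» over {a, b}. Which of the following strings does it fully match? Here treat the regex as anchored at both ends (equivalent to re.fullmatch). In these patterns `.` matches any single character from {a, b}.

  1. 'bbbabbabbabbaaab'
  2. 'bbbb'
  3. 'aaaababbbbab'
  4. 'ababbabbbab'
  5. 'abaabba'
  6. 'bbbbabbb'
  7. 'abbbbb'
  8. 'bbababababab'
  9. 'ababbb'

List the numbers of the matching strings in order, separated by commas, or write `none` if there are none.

1, 2, 3, 6, 7, 8, 9

1 → match
2. 'bbbb' → match
3. 'aaaababbbbab' → match
4. 'ababbabbbab' → no match
5. 'abaabba' → no match
6. 'bbbbabbb' → match
7. 'abbbbb' → match
8. 'bbababababab' → match
9. 'ababbb' → match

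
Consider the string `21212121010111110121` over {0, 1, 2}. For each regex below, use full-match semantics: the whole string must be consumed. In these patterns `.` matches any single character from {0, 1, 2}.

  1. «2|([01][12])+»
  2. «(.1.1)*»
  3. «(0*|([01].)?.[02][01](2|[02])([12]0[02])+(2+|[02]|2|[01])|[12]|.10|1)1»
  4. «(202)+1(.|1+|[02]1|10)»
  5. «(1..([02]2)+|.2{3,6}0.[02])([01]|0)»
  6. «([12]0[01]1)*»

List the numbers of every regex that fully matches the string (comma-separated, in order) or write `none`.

2

1 → no match
2 → match
3 → no match
4 → no match — must start with `202`
5 → no match
6 → no match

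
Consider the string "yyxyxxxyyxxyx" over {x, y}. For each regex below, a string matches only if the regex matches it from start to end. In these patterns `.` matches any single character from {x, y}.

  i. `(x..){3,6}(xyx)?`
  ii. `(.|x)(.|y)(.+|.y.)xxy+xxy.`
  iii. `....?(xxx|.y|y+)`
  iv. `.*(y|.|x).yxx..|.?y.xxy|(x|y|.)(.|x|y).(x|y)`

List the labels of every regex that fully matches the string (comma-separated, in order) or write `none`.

i → no match — must start with "x"
ii → match
iii → no match
iv → match

ii, iv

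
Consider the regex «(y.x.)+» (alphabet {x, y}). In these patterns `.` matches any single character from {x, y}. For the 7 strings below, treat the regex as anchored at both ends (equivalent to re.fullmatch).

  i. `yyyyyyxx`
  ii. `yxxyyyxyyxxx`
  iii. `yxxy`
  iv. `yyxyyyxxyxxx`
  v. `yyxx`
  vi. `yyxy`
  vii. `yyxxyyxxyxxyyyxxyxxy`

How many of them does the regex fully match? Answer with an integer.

6

i. `yyyyyyxx` → no match
ii. `yxxyyyxyyxxx` → match
iii. `yxxy` → match
iv. `yyxyyyxxyxxx` → match
v. `yyxx` → match
vi. `yyxy` → match
vii → match
Total matched: 6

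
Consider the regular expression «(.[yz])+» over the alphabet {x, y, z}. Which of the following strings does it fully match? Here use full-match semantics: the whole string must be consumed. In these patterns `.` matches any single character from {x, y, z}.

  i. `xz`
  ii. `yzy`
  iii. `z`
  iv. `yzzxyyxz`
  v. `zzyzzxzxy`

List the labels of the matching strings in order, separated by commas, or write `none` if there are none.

i

i. `xz` → match
ii. `yzy` → no match
iii. `z` → no match
iv. `yzzxyyxz` → no match
v. `zzyzzxzxy` → no match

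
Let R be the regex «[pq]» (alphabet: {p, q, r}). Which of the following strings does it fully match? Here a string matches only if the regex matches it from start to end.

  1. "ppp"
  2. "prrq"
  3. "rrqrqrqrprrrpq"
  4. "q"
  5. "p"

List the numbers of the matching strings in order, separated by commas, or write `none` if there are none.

1. "ppp" → no match
2. "prrq" → no match
3 → no match
4. "q" → match
5. "p" → match

4, 5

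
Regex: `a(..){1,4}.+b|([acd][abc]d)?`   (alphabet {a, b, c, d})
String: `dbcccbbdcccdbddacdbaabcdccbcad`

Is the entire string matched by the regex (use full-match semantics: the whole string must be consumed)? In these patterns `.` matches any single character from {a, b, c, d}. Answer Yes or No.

No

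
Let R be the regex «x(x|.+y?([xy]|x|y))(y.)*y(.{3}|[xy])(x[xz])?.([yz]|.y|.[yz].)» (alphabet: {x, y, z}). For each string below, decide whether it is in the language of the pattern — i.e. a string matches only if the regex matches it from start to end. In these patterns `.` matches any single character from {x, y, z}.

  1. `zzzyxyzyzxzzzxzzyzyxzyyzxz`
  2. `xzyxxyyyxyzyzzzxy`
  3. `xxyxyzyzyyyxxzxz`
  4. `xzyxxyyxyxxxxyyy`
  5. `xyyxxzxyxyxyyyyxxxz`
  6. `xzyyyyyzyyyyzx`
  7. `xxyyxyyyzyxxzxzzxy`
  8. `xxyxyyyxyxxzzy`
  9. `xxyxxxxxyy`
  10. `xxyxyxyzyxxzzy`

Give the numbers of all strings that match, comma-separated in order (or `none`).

1 → no match — must start with `x`
2 → match
3 → match
4 → match
5 → match
6 → match
7 → match
8 → match
9 → match
10 → match

2, 3, 4, 5, 6, 7, 8, 9, 10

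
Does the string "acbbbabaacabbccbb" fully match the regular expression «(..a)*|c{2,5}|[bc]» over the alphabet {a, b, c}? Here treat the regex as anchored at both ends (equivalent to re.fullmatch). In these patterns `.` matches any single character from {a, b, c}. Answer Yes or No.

No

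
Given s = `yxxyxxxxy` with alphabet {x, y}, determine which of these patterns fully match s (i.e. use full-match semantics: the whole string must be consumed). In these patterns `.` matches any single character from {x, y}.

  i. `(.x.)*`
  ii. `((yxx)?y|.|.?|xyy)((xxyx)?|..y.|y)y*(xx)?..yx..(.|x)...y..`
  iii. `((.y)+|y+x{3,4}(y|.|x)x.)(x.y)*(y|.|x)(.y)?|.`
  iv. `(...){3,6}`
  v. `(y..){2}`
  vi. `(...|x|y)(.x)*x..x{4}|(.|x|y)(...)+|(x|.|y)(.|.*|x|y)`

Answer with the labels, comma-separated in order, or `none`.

i → match
ii → no match
iii → no match
iv → match
v → no match
vi → match

i, iv, vi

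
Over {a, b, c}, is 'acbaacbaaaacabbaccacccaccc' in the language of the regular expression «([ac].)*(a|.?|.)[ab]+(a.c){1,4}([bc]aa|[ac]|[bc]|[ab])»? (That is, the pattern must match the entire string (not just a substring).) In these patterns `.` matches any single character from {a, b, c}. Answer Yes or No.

No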